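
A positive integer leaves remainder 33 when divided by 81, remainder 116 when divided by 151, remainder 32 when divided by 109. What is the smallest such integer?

641715

Combine the congruences pairwise.
From m ≡ 33 (mod 81) write m = 33 + 81t. Substituting into m ≡ 116 (mod 151) gives 81t ≡ 83 (mod 151), and since 81⁻¹ ≡ 110 (mod 151), t ≡ 70. Hence m ≡ 33 + 81·70 = 5703 (mod 12231).
From m ≡ 5703 (mod 12231) write m = 5703 + 12231t. Substituting into m ≡ 32 (mod 109) gives 12231t ≡ 106 (mod 109), and since 23⁻¹ ≡ 19 (mod 109), t ≡ 52. Hence m ≡ 5703 + 12231·52 = 641715 (mod 1333179).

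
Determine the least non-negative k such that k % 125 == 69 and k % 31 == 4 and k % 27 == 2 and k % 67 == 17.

6990194

From k ≡ 69 (mod 125) write k = 69 + 125t. Substituting into k ≡ 4 (mod 31) gives 125t ≡ 28 (mod 31), and since 1⁻¹ ≡ 1 (mod 31), t ≡ 28. Hence k ≡ 69 + 125·28 = 3569 (mod 3875).
From k ≡ 3569 (mod 3875) write k = 3569 + 3875t. Substituting into k ≡ 2 (mod 27) gives 3875t ≡ 24 (mod 27), and since 14⁻¹ ≡ 2 (mod 27), t ≡ 21. Hence k ≡ 3569 + 3875·21 = 84944 (mod 104625).
From k ≡ 84944 (mod 104625) write k = 84944 + 104625t. Substituting into k ≡ 17 (mod 67) gives 104625t ≡ 29 (mod 67), and since 38⁻¹ ≡ 30 (mod 67), t ≡ 66. Hence k ≡ 84944 + 104625·66 = 6990194 (mod 7009875).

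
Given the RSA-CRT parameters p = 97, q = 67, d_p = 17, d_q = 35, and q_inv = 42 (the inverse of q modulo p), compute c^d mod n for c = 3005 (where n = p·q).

m₁ = c^(d_p) mod p: c ≡ 95 (mod 97), and 95^17 mod 97 = 72.
m₂ = c^(d_q) mod q: c ≡ 57 (mod 67), and 57^35 mod 67 = 34.
h = q_inv·(m₁ − m₂) mod p = 42·(72 − 34) mod 97 = 44.
m = m₂ + h·q = 34 + 44·67 = 2982.

2982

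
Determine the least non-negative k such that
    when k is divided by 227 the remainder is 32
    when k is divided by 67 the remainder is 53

From k ≡ 32 (mod 227) write k = 32 + 227t. Substituting into k ≡ 53 (mod 67) gives 227t ≡ 21 (mod 67), and since 26⁻¹ ≡ 49 (mod 67), t ≡ 24. Hence k ≡ 32 + 227·24 = 5480 (mod 15209).

5480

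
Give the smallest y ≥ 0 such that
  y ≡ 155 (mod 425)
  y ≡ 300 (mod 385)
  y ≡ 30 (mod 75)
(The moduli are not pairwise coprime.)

30330

gcd(425, 385) = 5 and 5 | (300 − 155), so the pair is consistent; merging gives y ≡ 30330 (mod 32725), where 32725 = lcm(425, 385).
gcd(32725, 75) = 25 and 25 | (30 − 30330), so the pair is consistent; merging gives y ≡ 30330 (mod 98175), where 98175 = lcm(32725, 75).
The solution is unique modulo lcm(425, 385, 75) = 98175.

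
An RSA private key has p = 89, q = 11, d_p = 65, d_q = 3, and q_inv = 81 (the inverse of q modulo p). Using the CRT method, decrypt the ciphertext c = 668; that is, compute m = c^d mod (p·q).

358

m₁ = c^(d_p) mod p: c ≡ 45 (mod 89), and 45^65 mod 89 = 2.
m₂ = c^(d_q) mod q: c ≡ 8 (mod 11), and 8^3 mod 11 = 6.
h = q_inv·(m₁ − m₂) mod p = 81·(2 − 6) mod 89 = 32.
m = m₂ + h·q = 6 + 32·11 = 358.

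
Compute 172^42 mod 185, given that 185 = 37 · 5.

159

Mod 37: 172 ≡ 24; by Fermat, exponent reduces to 42 mod 36 = 6; 24^6 ≡ 11 (mod 37).
Mod 5: 172 ≡ 2; by Fermat, exponent reduces to 42 mod 4 = 2; 2^2 ≡ 4 (mod 5).
Combine by CRT: x ≡ 11 (mod 37), x ≡ 4 (mod 5) ⇒ x ≡ 159 (mod 185).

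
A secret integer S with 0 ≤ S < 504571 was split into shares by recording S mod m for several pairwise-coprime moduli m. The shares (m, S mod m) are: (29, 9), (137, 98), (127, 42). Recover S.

309033

The moduli are pairwise coprime; N = 29·137·127 = 504571.
N/29 = 17399; 17399 ≡ 28 (mod 29); 28·28 ≡ 1, so inverse 28.
N/137 = 3683; 3683 ≡ 121 (mod 137); 121·77 ≡ 1, so inverse 77.
N/127 = 3973; 3973 ≡ 36 (mod 127); 36·60 ≡ 1, so inverse 60.
S ≡ 9·17399·28 + 98·3683·77 + 42·3973·60 = 42188426.
42188426 mod 504571 = 309033.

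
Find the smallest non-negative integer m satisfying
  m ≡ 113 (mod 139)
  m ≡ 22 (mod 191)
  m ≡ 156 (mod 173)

1613208

Combine the congruences pairwise.
From m ≡ 113 (mod 139) write m = 113 + 139t. Substituting into m ≡ 22 (mod 191) gives 139t ≡ 100 (mod 191), and since 139⁻¹ ≡ 11 (mod 191), t ≡ 145. Hence m ≡ 113 + 139·145 = 20268 (mod 26549).
From m ≡ 20268 (mod 26549) write m = 20268 + 26549t. Substituting into m ≡ 156 (mod 173) gives 26549t ≡ 129 (mod 173), and since 80⁻¹ ≡ 93 (mod 173), t ≡ 60. Hence m ≡ 20268 + 26549·60 = 1613208 (mod 4592977).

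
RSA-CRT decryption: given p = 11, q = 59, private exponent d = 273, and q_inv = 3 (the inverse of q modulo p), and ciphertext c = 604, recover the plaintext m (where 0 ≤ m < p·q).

483

d_p = d mod (p−1) = 273 mod 10 = 3; d_q = d mod (q−1) = 41.
m₁ = c^(d_p) mod p: c ≡ 10 (mod 11), and 10^3 mod 11 = 10.
m₂ = c^(d_q) mod q: c ≡ 14 (mod 59), and 14^41 mod 59 = 11.
h = q_inv·(m₁ − m₂) mod p = 3·(10 − 11) mod 11 = 8.
m = m₂ + h·q = 11 + 8·59 = 483.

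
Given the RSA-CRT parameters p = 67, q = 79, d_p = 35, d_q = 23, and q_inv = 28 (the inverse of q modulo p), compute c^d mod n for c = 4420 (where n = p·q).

m₁ = c^(d_p) mod p: c ≡ 65 (mod 67), and 65^35 mod 67 = 4.
m₂ = c^(d_q) mod q: c ≡ 75 (mod 79), and 75^23 mod 79 = 30.
h = q_inv·(m₁ − m₂) mod p = 28·(4 − 30) mod 67 = 9.
m = m₂ + h·q = 30 + 9·79 = 741.

741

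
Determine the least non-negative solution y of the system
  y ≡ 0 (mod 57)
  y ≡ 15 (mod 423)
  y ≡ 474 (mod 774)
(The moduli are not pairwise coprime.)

673854

gcd(57, 423) = 3 and 3 | (15 − 0), so the pair is consistent; merging gives y ≡ 6783 (mod 8037), where 8037 = lcm(57, 423).
gcd(8037, 774) = 9 and 9 | (474 − 6783), so the pair is consistent; merging gives y ≡ 673854 (mod 691182), where 691182 = lcm(8037, 774).
The solution is unique modulo lcm(57, 423, 774) = 691182.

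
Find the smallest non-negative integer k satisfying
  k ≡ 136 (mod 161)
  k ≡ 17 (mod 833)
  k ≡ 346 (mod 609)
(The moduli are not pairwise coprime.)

gcd(161, 833) = 7 and 7 | (17 − 136), so the pair is consistent; merging gives k ≡ 8347 (mod 19159), where 19159 = lcm(161, 833).
gcd(19159, 609) = 7 and 7 | (346 − 8347), so the pair is consistent; merging gives k ≡ 1502749 (mod 1666833), where 1666833 = lcm(19159, 609).
The solution is unique modulo lcm(161, 833, 609) = 1666833.

1502749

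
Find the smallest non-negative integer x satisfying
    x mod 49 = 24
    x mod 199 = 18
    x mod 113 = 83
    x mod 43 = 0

The moduli are pairwise coprime; N = 49·199·113·43 = 47380109.
N/49 = 966941; 966941 ≡ 24 (mod 49); 24·47 ≡ 1, so inverse 47.
N/199 = 238091; 238091 ≡ 87 (mod 199); 87·183 ≡ 1, so inverse 183.
N/113 = 419293; 419293 ≡ 63 (mod 113); 63·61 ≡ 1, so inverse 61.
N/43 = 1101863; 1101863 ≡ 31 (mod 43); 31·25 ≡ 1, so inverse 25.
x ≡ 24·966941·47 + 18·238091·183 + 83·419293·61 + 0·1101863·25 = 3997861661.
3997861661 mod 47380109 = 17932505.

17932505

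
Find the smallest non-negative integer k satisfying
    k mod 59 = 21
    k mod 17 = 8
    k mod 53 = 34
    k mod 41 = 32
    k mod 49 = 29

Combine the congruences pairwise.
From k ≡ 21 (mod 59) write k = 21 + 59t. Substituting into k ≡ 8 (mod 17) gives 59t ≡ 4 (mod 17), and since 8⁻¹ ≡ 15 (mod 17), t ≡ 9. Hence k ≡ 21 + 59·9 = 552 (mod 1003).
From k ≡ 552 (mod 1003) write k = 552 + 1003t. Substituting into k ≡ 34 (mod 53) gives 1003t ≡ 12 (mod 53), and since 49⁻¹ ≡ 13 (mod 53), t ≡ 50. Hence k ≡ 552 + 1003·50 = 50702 (mod 53159).
From k ≡ 50702 (mod 53159) write k = 50702 + 53159t. Substituting into k ≡ 32 (mod 41) gives 53159t ≡ 6 (mod 41), and since 23⁻¹ ≡ 25 (mod 41), t ≡ 27. Hence k ≡ 50702 + 53159·27 = 1485995 (mod 2179519).
From k ≡ 1485995 (mod 2179519) write k = 1485995 + 2179519t. Substituting into k ≡ 29 (mod 49) gives 2179519t ≡ 8 (mod 49), and since 48⁻¹ ≡ 48 (mod 49), t ≡ 41. Hence k ≡ 1485995 + 2179519·41 = 90846274 (mod 106796431).

90846274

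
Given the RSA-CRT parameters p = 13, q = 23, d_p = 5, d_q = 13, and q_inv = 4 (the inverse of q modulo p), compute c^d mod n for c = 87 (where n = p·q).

m₁ = c^(d_p) mod p: c ≡ 9 (mod 13), and 9^5 mod 13 = 3.
m₂ = c^(d_q) mod q: c ≡ 18 (mod 23), and 18^13 mod 23 = 2.
h = q_inv·(m₁ − m₂) mod p = 4·(3 − 2) mod 13 = 4.
m = m₂ + h·q = 2 + 4·23 = 94.

94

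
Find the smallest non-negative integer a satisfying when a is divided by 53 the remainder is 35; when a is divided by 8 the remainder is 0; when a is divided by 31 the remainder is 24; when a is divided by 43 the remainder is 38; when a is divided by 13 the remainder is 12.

3388696

From a ≡ 35 (mod 53) write a = 35 + 53t. Substituting into a ≡ 0 (mod 8) gives 53t ≡ 5 (mod 8), and since 5⁻¹ ≡ 5 (mod 8), t ≡ 1. Hence a ≡ 35 + 53·1 = 88 (mod 424).
From a ≡ 88 (mod 424) write a = 88 + 424t. Substituting into a ≡ 24 (mod 31) gives 424t ≡ 29 (mod 31), and since 21⁻¹ ≡ 3 (mod 31), t ≡ 25. Hence a ≡ 88 + 424·25 = 10688 (mod 13144).
From a ≡ 10688 (mod 13144) write a = 10688 + 13144t. Substituting into a ≡ 38 (mod 43) gives 13144t ≡ 14 (mod 43), and since 29⁻¹ ≡ 3 (mod 43), t ≡ 42. Hence a ≡ 10688 + 13144·42 = 562736 (mod 565192).
From a ≡ 562736 (mod 565192) write a = 562736 + 565192t. Substituting into a ≡ 12 (mod 13) gives 565192t ≡ 7 (mod 13), and since 4⁻¹ ≡ 10 (mod 13), t ≡ 5. Hence a ≡ 562736 + 565192·5 = 3388696 (mod 7347496).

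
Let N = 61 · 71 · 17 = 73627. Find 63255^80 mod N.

53483

Mod 61: 63255 ≡ 59; by Fermat, exponent reduces to 80 mod 60 = 20; 59^20 ≡ 47 (mod 61).
Mod 71: 63255 ≡ 65; by Fermat, exponent reduces to 80 mod 70 = 10; 65^10 ≡ 20 (mod 71).
Mod 17: 63255 ≡ 15; since 16 | 80, by Fermat 15^80 ≡ 1 (mod 17).
Combine by CRT: x ≡ 47 (mod 61), x ≡ 20 (mod 71), x ≡ 1 (mod 17) ⇒ x ≡ 53483 (mod 73627).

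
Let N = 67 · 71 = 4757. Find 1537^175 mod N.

Mod 67: 1537 ≡ 63; by Fermat, exponent reduces to 175 mod 66 = 43; 63^43 ≡ 41 (mod 67).
Mod 71: 1537 ≡ 46; by Fermat, exponent reduces to 175 mod 70 = 35; 46^35 ≡ 70 (mod 71).
Combine by CRT: x ≡ 41 (mod 67), x ≡ 70 (mod 71) ⇒ x ≡ 3123 (mod 4757).

3123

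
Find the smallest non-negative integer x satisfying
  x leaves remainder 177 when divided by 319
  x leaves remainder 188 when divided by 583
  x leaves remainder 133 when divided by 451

gcd(319, 583) = 11 and 11 | (188 − 177), so the pair is consistent; merging gives x ≡ 3686 (mod 16907), where 16907 = lcm(319, 583).
gcd(16907, 451) = 11 and 11 | (133 − 3686), so the pair is consistent; merging gives x ≡ 527803 (mod 693187), where 693187 = lcm(16907, 451).
The solution is unique modulo lcm(319, 583, 451) = 693187.

527803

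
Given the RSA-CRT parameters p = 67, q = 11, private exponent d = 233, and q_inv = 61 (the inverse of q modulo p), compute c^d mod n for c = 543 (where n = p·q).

d_p = d mod (p−1) = 233 mod 66 = 35; d_q = d mod (q−1) = 3.
m₁ = c^(d_p) mod p: c ≡ 7 (mod 67), and 7^35 mod 67 = 18.
m₂ = c^(d_q) mod q: c ≡ 4 (mod 11), and 4^3 mod 11 = 9.
h = q_inv·(m₁ − m₂) mod p = 61·(18 − 9) mod 67 = 13.
m = m₂ + h·q = 9 + 13·11 = 152.

152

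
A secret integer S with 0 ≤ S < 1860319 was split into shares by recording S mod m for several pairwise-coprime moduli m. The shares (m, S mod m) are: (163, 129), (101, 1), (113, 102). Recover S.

The moduli are pairwise coprime; N = 163·101·113 = 1860319.
N/163 = 11413; 11413 ≡ 3 (mod 163); 3·109 ≡ 1, so inverse 109.
N/101 = 18419; 18419 ≡ 37 (mod 101); 37·71 ≡ 1, so inverse 71.
N/113 = 16463; 16463 ≡ 78 (mod 113); 78·71 ≡ 1, so inverse 71.
S ≡ 129·11413·109 + 1·18419·71 + 102·16463·71 = 281010988.
281010988 mod 1860319 = 102819.

102819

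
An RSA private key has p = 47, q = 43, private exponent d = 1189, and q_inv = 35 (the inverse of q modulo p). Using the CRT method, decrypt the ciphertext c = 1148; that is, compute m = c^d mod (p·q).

1918

d_p = d mod (p−1) = 1189 mod 46 = 39; d_q = d mod (q−1) = 13.
m₁ = c^(d_p) mod p: c ≡ 20 (mod 47), and 20^39 mod 47 = 38.
m₂ = c^(d_q) mod q: c ≡ 30 (mod 43), and 30^13 mod 43 = 26.
h = q_inv·(m₁ − m₂) mod p = 35·(38 − 26) mod 47 = 44.
m = m₂ + h·q = 26 + 44·43 = 1918.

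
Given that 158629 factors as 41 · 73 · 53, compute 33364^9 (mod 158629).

2382

Mod 41: 33364 ≡ 31; 31^9 ≡ 4 (mod 41).
Mod 73: 33364 ≡ 3; 3^9 ≡ 46 (mod 73).
Mod 53: 33364 ≡ 27; 27^9 ≡ 50 (mod 53).
Combine by CRT: x ≡ 4 (mod 41), x ≡ 46 (mod 73), x ≡ 50 (mod 53) ⇒ x ≡ 2382 (mod 158629).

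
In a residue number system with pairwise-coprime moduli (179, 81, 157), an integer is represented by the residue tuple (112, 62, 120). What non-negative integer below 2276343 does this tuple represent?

1533068

The moduli are pairwise coprime; N = 179·81·157 = 2276343.
N/179 = 12717; 12717 ≡ 8 (mod 179); 8·112 ≡ 1, so inverse 112.
N/81 = 28103; 28103 ≡ 77 (mod 81); 77·20 ≡ 1, so inverse 20.
N/157 = 14499; 14499 ≡ 55 (mod 157); 55·20 ≡ 1, so inverse 20.
x ≡ 112·12717·112 + 62·28103·20 + 120·14499·20 = 229167368.
229167368 mod 2276343 = 1533068.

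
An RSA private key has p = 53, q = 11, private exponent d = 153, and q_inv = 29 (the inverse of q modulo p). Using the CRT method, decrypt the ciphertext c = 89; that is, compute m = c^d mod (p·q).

540

d_p = d mod (p−1) = 153 mod 52 = 49; d_q = d mod (q−1) = 3.
m₁ = c^(d_p) mod p: c ≡ 36 (mod 53), and 36^49 mod 53 = 10.
m₂ = c^(d_q) mod q: c ≡ 1 (mod 11), and 1^3 mod 11 = 1.
h = q_inv·(m₁ − m₂) mod p = 29·(10 − 1) mod 53 = 49.
m = m₂ + h·q = 1 + 49·11 = 540.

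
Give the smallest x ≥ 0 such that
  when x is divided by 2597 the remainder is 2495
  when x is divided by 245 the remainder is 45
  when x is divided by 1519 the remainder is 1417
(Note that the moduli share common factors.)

80405

gcd(2597, 245) = 49 and 49 | (45 − 2495), so the pair is consistent; merging gives x ≡ 2495 (mod 12985), where 12985 = lcm(2597, 245).
gcd(12985, 1519) = 49 and 49 | (1417 − 2495), so the pair is consistent; merging gives x ≡ 80405 (mod 402535), where 402535 = lcm(12985, 1519).
The solution is unique modulo lcm(2597, 245, 1519) = 402535.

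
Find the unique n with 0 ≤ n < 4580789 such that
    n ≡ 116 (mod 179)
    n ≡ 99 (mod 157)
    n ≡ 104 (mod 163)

The moduli are pairwise coprime; M = 179·157·163 = 4580789.
M/179 = 25591; 25591 ≡ 173 (mod 179); 173·149 ≡ 1, so inverse 149.
M/157 = 29177; 29177 ≡ 132 (mod 157); 132·113 ≡ 1, so inverse 113.
M/163 = 28103; 28103 ≡ 67 (mod 163); 67·73 ≡ 1, so inverse 73.
n ≡ 116·25591·149 + 99·29177·113 + 104·28103·73 = 982075919.
982075919 mod 4580789 = 1787073.

1787073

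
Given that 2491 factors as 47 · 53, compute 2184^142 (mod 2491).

713

Mod 47: 2184 ≡ 22; by Fermat, exponent reduces to 142 mod 46 = 4; 22^4 ≡ 8 (mod 47).
Mod 53: 2184 ≡ 11; by Fermat, exponent reduces to 142 mod 52 = 38; 11^38 ≡ 24 (mod 53).
Combine by CRT: x ≡ 8 (mod 47), x ≡ 24 (mod 53) ⇒ x ≡ 713 (mod 2491).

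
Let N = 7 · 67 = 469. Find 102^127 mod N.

Mod 7: 102 ≡ 4; by Fermat, exponent reduces to 127 mod 6 = 1; 4^1 ≡ 4 (mod 7).
Mod 67: 102 ≡ 35; by Fermat, exponent reduces to 127 mod 66 = 61; 35^61 ≡ 55 (mod 67).
Combine by CRT: x ≡ 4 (mod 7), x ≡ 55 (mod 67) ⇒ x ≡ 256 (mod 469).

256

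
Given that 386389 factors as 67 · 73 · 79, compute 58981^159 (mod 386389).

226273

Mod 67: 58981 ≡ 21; by Fermat, exponent reduces to 159 mod 66 = 27; 21^27 ≡ 14 (mod 67).
Mod 73: 58981 ≡ 70; by Fermat, exponent reduces to 159 mod 72 = 15; 70^15 ≡ 46 (mod 73).
Mod 79: 58981 ≡ 47; by Fermat, exponent reduces to 159 mod 78 = 3; 47^3 ≡ 17 (mod 79).
Combine by CRT: x ≡ 14 (mod 67), x ≡ 46 (mod 73), x ≡ 17 (mod 79) ⇒ x ≡ 226273 (mod 386389).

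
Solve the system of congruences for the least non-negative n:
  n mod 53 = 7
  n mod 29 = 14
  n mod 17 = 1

The moduli are pairwise coprime; M = 53·29·17 = 26129.
M/53 = 493; 493 ≡ 16 (mod 53); 16·10 ≡ 1, so inverse 10.
M/29 = 901; 901 ≡ 2 (mod 29); 2·15 ≡ 1, so inverse 15.
M/17 = 1537; 1537 ≡ 7 (mod 17); 7·5 ≡ 1, so inverse 5.
n ≡ 7·493·10 + 14·901·15 + 1·1537·5 = 231405.
231405 mod 26129 = 22373.

22373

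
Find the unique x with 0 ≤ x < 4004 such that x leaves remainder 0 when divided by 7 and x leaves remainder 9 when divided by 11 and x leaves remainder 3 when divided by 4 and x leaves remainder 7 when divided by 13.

735

The moduli are pairwise coprime; N = 7·11·4·13 = 4004.
N/7 = 572; 572 ≡ 5 (mod 7); 5·3 ≡ 1, so inverse 3.
N/11 = 364; 364 ≡ 1 (mod 11), inverse 1.
N/4 = 1001; 1001 ≡ 1 (mod 4), inverse 1.
N/13 = 308; 308 ≡ 9 (mod 13); 9·3 ≡ 1, so inverse 3.
x ≡ 0·572·3 + 9·364·1 + 3·1001·1 + 7·308·3 = 12747.
12747 mod 4004 = 735.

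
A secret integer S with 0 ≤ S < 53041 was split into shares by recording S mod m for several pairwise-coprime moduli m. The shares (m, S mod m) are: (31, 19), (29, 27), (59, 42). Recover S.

The moduli are pairwise coprime; N = 31·29·59 = 53041.
N/31 = 1711; 1711 ≡ 6 (mod 31); 6·26 ≡ 1, so inverse 26.
N/29 = 1829; 1829 ≡ 2 (mod 29); 2·15 ≡ 1, so inverse 15.
N/59 = 899; 899 ≡ 14 (mod 59); 14·38 ≡ 1, so inverse 38.
S ≡ 19·1711·26 + 27·1829·15 + 42·899·38 = 3020783.
3020783 mod 53041 = 50487.

50487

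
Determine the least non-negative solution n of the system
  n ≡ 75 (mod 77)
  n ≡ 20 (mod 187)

768

Combine the congruences pairwise.
gcd(77, 187) = 11 and 11 | (20 − 75), so the pair is consistent; merging gives n ≡ 768 (mod 1309), where 1309 = lcm(77, 187).
The solution is unique modulo lcm(77, 187) = 1309.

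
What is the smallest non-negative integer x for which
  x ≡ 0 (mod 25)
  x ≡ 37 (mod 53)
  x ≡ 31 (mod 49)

6450

The moduli are pairwise coprime; N = 25·53·49 = 64925.
N/25 = 2597; 2597 ≡ 22 (mod 25); 22·8 ≡ 1, so inverse 8.
N/53 = 1225; 1225 ≡ 6 (mod 53); 6·9 ≡ 1, so inverse 9.
N/49 = 1325; 1325 ≡ 2 (mod 49); 2·25 ≡ 1, so inverse 25.
x ≡ 0·2597·8 + 37·1225·9 + 31·1325·25 = 1434800.
1434800 mod 64925 = 6450.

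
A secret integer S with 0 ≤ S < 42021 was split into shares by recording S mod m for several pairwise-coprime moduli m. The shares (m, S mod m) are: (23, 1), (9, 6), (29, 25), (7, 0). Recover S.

Combine the congruences pairwise.
From S ≡ 1 (mod 23) write S = 1 + 23t. Substituting into S ≡ 6 (mod 9) gives 23t ≡ 5 (mod 9), and since 5⁻¹ ≡ 2 (mod 9), t ≡ 1. Hence S ≡ 1 + 23·1 = 24 (mod 207).
From S ≡ 24 (mod 207) write S = 24 + 207t. Substituting into S ≡ 25 (mod 29) gives 207t ≡ 1 (mod 29), and since 4⁻¹ ≡ 22 (mod 29), t ≡ 22. Hence S ≡ 24 + 207·22 = 4578 (mod 6003).
From S ≡ 4578 (mod 6003) write S = 4578 + 6003t. Substituting into S ≡ 0 (mod 7) gives 6003t ≡ 0 (mod 7), and since 4⁻¹ ≡ 2 (mod 7), t ≡ 0. Hence S ≡ 4578 + 6003·0 = 4578 (mod 42021).

4578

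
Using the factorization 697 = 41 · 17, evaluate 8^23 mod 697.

Mod 41: 8 ≡ 8; 8^23 ≡ 20 (mod 41).
Mod 17: 8 ≡ 8; by Fermat, exponent reduces to 23 mod 16 = 7; 8^7 ≡ 15 (mod 17).
Combine by CRT: x ≡ 20 (mod 41), x ≡ 15 (mod 17) ⇒ x ≡ 389 (mod 697).

389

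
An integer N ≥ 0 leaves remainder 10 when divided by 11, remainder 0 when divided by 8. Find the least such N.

Combine the congruences pairwise.
From N ≡ 10 (mod 11) write N = 10 + 11t. Substituting into N ≡ 0 (mod 8) gives 11t ≡ 6 (mod 8), and since 3⁻¹ ≡ 3 (mod 8), t ≡ 2. Hence N ≡ 10 + 11·2 = 32 (mod 88).

32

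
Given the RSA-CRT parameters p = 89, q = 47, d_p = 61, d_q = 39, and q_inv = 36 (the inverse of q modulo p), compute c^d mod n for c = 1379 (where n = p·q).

3973

m₁ = c^(d_p) mod p: c ≡ 44 (mod 89), and 44^61 mod 89 = 57.
m₂ = c^(d_q) mod q: c ≡ 16 (mod 47), and 16^39 mod 47 = 25.
h = q_inv·(m₁ − m₂) mod p = 36·(57 − 25) mod 89 = 84.
m = m₂ + h·q = 25 + 84·47 = 3973.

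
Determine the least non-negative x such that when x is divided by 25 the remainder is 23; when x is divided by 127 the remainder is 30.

1173

From x ≡ 23 (mod 25) write x = 23 + 25t. Substituting into x ≡ 30 (mod 127) gives 25t ≡ 7 (mod 127), and since 25⁻¹ ≡ 61 (mod 127), t ≡ 46. Hence x ≡ 23 + 25·46 = 1173 (mod 3175).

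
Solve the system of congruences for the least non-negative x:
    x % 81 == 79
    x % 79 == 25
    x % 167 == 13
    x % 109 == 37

41527402

From x ≡ 79 (mod 81) write x = 79 + 81t. Substituting into x ≡ 25 (mod 79) gives 81t ≡ 25 (mod 79), and since 2⁻¹ ≡ 40 (mod 79), t ≡ 52. Hence x ≡ 79 + 81·52 = 4291 (mod 6399).
From x ≡ 4291 (mod 6399) write x = 4291 + 6399t. Substituting into x ≡ 13 (mod 167) gives 6399t ≡ 64 (mod 167), and since 53⁻¹ ≡ 104 (mod 167), t ≡ 143. Hence x ≡ 4291 + 6399·143 = 919348 (mod 1068633).
From x ≡ 919348 (mod 1068633) write x = 919348 + 1068633t. Substituting into x ≡ 37 (mod 109) gives 1068633t ≡ 104 (mod 109), and since 106⁻¹ ≡ 36 (mod 109), t ≡ 38. Hence x ≡ 919348 + 1068633·38 = 41527402 (mod 116480997).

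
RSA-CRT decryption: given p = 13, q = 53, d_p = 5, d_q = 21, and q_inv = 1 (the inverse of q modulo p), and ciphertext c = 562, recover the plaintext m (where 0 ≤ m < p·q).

m₁ = c^(d_p) mod p: c ≡ 3 (mod 13), and 3^5 mod 13 = 9.
m₂ = c^(d_q) mod q: c ≡ 32 (mod 53), and 32^21 mod 53 = 2.
h = q_inv·(m₁ − m₂) mod p = 1·(9 − 2) mod 13 = 7.
m = m₂ + h·q = 2 + 7·53 = 373.

373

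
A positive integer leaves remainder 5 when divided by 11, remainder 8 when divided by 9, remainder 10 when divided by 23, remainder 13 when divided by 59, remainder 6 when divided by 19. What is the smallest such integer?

The moduli are pairwise coprime; N = 11·9·23·59·19 = 2552517.
N/11 = 232047; 232047 ≡ 2 (mod 11); 2·6 ≡ 1, so inverse 6.
N/9 = 283613; 283613 ≡ 5 (mod 9); 5·2 ≡ 1, so inverse 2.
N/23 = 110979; 110979 ≡ 4 (mod 23); 4·6 ≡ 1, so inverse 6.
N/59 = 43263; 43263 ≡ 16 (mod 59); 16·48 ≡ 1, so inverse 48.
N/19 = 134343; 134343 ≡ 13 (mod 19); 13·3 ≡ 1, so inverse 3.
k ≡ 5·232047·6 + 8·283613·2 + 10·110979·6 + 13·43263·48 + 6·134343·3 = 47572244.
47572244 mod 2552517 = 1626938.

1626938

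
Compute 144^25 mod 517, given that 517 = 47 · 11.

56

Mod 47: 144 ≡ 3; 3^25 ≡ 9 (mod 47).
Mod 11: 144 ≡ 1; by Fermat, exponent reduces to 25 mod 10 = 5; 1^5 ≡ 1 (mod 11).
Combine by CRT: x ≡ 9 (mod 47), x ≡ 1 (mod 11) ⇒ x ≡ 56 (mod 517).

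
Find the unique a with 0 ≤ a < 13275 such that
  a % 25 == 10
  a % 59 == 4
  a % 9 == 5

Combine the congruences pairwise.
From a ≡ 10 (mod 25) write a = 10 + 25t. Substituting into a ≡ 4 (mod 59) gives 25t ≡ 53 (mod 59), and since 25⁻¹ ≡ 26 (mod 59), t ≡ 21. Hence a ≡ 10 + 25·21 = 535 (mod 1475).
From a ≡ 535 (mod 1475) write a = 535 + 1475t. Substituting into a ≡ 5 (mod 9) gives 1475t ≡ 1 (mod 9), and since 8⁻¹ ≡ 8 (mod 9), t ≡ 8. Hence a ≡ 535 + 1475·8 = 12335 (mod 13275).

12335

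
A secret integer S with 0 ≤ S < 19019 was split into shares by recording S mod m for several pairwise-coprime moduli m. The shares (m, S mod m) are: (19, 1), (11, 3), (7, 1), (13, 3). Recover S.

7582

The moduli are pairwise coprime; N = 19·11·7·13 = 19019.
N/19 = 1001; 1001 ≡ 13 (mod 19); 13·3 ≡ 1, so inverse 3.
N/11 = 1729; 1729 ≡ 2 (mod 11); 2·6 ≡ 1, so inverse 6.
N/7 = 2717; 2717 ≡ 1 (mod 7), inverse 1.
N/13 = 1463; 1463 ≡ 7 (mod 13); 7·2 ≡ 1, so inverse 2.
S ≡ 1·1001·3 + 3·1729·6 + 1·2717·1 + 3·1463·2 = 45620.
45620 mod 19019 = 7582.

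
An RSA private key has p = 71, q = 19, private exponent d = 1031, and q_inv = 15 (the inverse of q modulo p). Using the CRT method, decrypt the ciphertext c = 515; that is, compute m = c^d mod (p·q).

1286

d_p = d mod (p−1) = 1031 mod 70 = 51; d_q = d mod (q−1) = 5.
m₁ = c^(d_p) mod p: c ≡ 18 (mod 71), and 18^51 mod 71 = 8.
m₂ = c^(d_q) mod q: c ≡ 2 (mod 19), and 2^5 mod 19 = 13.
h = q_inv·(m₁ − m₂) mod p = 15·(8 − 13) mod 71 = 67.
m = m₂ + h·q = 13 + 67·19 = 1286.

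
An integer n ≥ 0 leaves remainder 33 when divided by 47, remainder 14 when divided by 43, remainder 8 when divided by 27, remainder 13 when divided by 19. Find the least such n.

851156

The moduli are pairwise coprime; M = 47·43·27·19 = 1036773.
M/47 = 22059; 22059 ≡ 16 (mod 47); 16·3 ≡ 1, so inverse 3.
M/43 = 24111; 24111 ≡ 31 (mod 43); 31·25 ≡ 1, so inverse 25.
M/27 = 38399; 38399 ≡ 5 (mod 27); 5·11 ≡ 1, so inverse 11.
M/19 = 54567; 54567 ≡ 18 (mod 19); 18·18 ≡ 1, so inverse 18.
n ≡ 33·22059·3 + 14·24111·25 + 8·38399·11 + 13·54567·18 = 26770481.
26770481 mod 1036773 = 851156.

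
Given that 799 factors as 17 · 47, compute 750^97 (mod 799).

Mod 17: 750 ≡ 2; by Fermat, exponent reduces to 97 mod 16 = 1; 2^1 ≡ 2 (mod 17).
Mod 47: 750 ≡ 45; by Fermat, exponent reduces to 97 mod 46 = 5; 45^5 ≡ 15 (mod 47).
Combine by CRT: x ≡ 2 (mod 17), x ≡ 15 (mod 47) ⇒ x ≡ 767 (mod 799).

767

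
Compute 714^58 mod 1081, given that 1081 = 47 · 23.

Mod 47: 714 ≡ 9; by Fermat, exponent reduces to 58 mod 46 = 12; 9^12 ≡ 3 (mod 47).
Mod 23: 714 ≡ 1; by Fermat, exponent reduces to 58 mod 22 = 14; 1^14 ≡ 1 (mod 23).
Combine by CRT: x ≡ 3 (mod 47), x ≡ 1 (mod 23) ⇒ x ≡ 990 (mod 1081).

990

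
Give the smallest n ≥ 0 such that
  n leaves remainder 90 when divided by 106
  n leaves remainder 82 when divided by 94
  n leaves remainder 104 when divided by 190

Combine the congruences pairwise.
gcd(106, 94) = 2 and 2 | (82 − 90), so the pair is consistent; merging gives n ≡ 1680 (mod 4982), where 4982 = lcm(106, 94).
gcd(4982, 190) = 2 and 2 | (104 − 1680), so the pair is consistent; merging gives n ≡ 310564 (mod 473290), where 473290 = lcm(4982, 190).
The solution is unique modulo lcm(106, 94, 190) = 473290.

310564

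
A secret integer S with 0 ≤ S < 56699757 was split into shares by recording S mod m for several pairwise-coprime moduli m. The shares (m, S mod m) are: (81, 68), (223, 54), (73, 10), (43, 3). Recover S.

The moduli are pairwise coprime; N = 81·223·73·43 = 56699757.
N/81 = 699997; 699997 ≡ 76 (mod 81); 76·16 ≡ 1, so inverse 16.
N/223 = 254259; 254259 ≡ 39 (mod 223); 39·183 ≡ 1, so inverse 183.
N/73 = 776709; 776709 ≡ 62 (mod 73); 62·53 ≡ 1, so inverse 53.
N/43 = 1318599; 1318599 ≡ 4 (mod 43); 4·11 ≡ 1, so inverse 11.
S ≡ 68·699997·16 + 54·254259·183 + 10·776709·53 + 3·1318599·11 = 3729353711.
3729353711 mod 56699757 = 43869506.

43869506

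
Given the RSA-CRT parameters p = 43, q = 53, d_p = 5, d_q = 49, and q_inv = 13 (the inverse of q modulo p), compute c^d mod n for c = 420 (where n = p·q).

m₁ = c^(d_p) mod p: c ≡ 33 (mod 43), and 33^5 mod 43 = 18.
m₂ = c^(d_q) mod q: c ≡ 49 (mod 53), and 49^49 mod 53 = 24.
h = q_inv·(m₁ − m₂) mod p = 13·(18 − 24) mod 43 = 8.
m = m₂ + h·q = 24 + 8·53 = 448.

448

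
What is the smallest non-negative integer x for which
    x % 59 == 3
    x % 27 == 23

Combine the congruences pairwise.
From x ≡ 3 (mod 59) write x = 3 + 59t. Substituting into x ≡ 23 (mod 27) gives 59t ≡ 20 (mod 27), and since 5⁻¹ ≡ 11 (mod 27), t ≡ 4. Hence x ≡ 3 + 59·4 = 239 (mod 1593).

239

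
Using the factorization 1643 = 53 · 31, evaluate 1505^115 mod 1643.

1370

Mod 53: 1505 ≡ 21; by Fermat, exponent reduces to 115 mod 52 = 11; 21^11 ≡ 45 (mod 53).
Mod 31: 1505 ≡ 17; by Fermat, exponent reduces to 115 mod 30 = 25; 17^25 ≡ 6 (mod 31).
Combine by CRT: x ≡ 45 (mod 53), x ≡ 6 (mod 31) ⇒ x ≡ 1370 (mod 1643).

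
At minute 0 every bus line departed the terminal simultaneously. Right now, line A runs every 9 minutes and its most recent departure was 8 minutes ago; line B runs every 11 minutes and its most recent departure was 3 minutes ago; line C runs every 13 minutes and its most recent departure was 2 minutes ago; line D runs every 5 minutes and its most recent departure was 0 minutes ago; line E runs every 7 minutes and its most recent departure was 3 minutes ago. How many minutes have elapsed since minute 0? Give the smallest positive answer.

Combine the congruences pairwise.
From t ≡ 8 (mod 9) write t = 8 + 9s. Substituting into t ≡ 3 (mod 11) gives 9s ≡ 6 (mod 11), and since 9⁻¹ ≡ 5 (mod 11), s ≡ 8. Hence t ≡ 8 + 9·8 = 80 (mod 99).
From t ≡ 80 (mod 99) write t = 80 + 99s. Substituting into t ≡ 2 (mod 13) gives 99s ≡ 0 (mod 13), and since 8⁻¹ ≡ 5 (mod 13), s ≡ 0. Hence t ≡ 80 + 99·0 = 80 (mod 1287).
From t ≡ 80 (mod 1287) write t = 80 + 1287s. Substituting into t ≡ 0 (mod 5) gives 1287s ≡ 0 (mod 5), and since 2⁻¹ ≡ 3 (mod 5), s ≡ 0. Hence t ≡ 80 + 1287·0 = 80 (mod 6435).
From t ≡ 80 (mod 6435) write t = 80 + 6435s. Substituting into t ≡ 3 (mod 7) gives 6435s ≡ 0 (mod 7), and since 2⁻¹ ≡ 4 (mod 7), s ≡ 0. Hence t ≡ 80 + 6435·0 = 80 (mod 45045).

80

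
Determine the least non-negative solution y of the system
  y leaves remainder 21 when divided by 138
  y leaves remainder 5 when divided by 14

159

gcd(138, 14) = 2 and 2 | (5 − 21), so the pair is consistent; merging gives y ≡ 159 (mod 966), where 966 = lcm(138, 14).
The solution is unique modulo lcm(138, 14) = 966.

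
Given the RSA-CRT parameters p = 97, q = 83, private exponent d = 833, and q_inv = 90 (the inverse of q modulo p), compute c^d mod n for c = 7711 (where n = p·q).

2262

d_p = d mod (p−1) = 833 mod 96 = 65; d_q = d mod (q−1) = 13.
m₁ = c^(d_p) mod p: c ≡ 48 (mod 97), and 48^65 mod 97 = 31.
m₂ = c^(d_q) mod q: c ≡ 75 (mod 83), and 75^13 mod 83 = 21.
h = q_inv·(m₁ − m₂) mod p = 90·(31 − 21) mod 97 = 27.
m = m₂ + h·q = 21 + 27·83 = 2262.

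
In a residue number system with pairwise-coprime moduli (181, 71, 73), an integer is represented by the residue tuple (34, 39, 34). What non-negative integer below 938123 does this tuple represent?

277507

From x ≡ 34 (mod 181) write x = 34 + 181t. Substituting into x ≡ 39 (mod 71) gives 181t ≡ 5 (mod 71), and since 39⁻¹ ≡ 51 (mod 71), t ≡ 42. Hence x ≡ 34 + 181·42 = 7636 (mod 12851).
From x ≡ 7636 (mod 12851) write x = 7636 + 12851t. Substituting into x ≡ 34 (mod 73) gives 12851t ≡ 63 (mod 73), and since 3⁻¹ ≡ 49 (mod 73), t ≡ 21. Hence x ≡ 7636 + 12851·21 = 277507 (mod 938123).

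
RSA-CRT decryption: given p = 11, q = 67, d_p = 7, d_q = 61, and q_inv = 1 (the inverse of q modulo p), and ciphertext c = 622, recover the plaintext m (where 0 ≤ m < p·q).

613

m₁ = c^(d_p) mod p: c ≡ 6 (mod 11), and 6^7 mod 11 = 8.
m₂ = c^(d_q) mod q: c ≡ 19 (mod 67), and 19^61 mod 67 = 10.
h = q_inv·(m₁ − m₂) mod p = 1·(8 − 10) mod 11 = 9.
m = m₂ + h·q = 10 + 9·67 = 613.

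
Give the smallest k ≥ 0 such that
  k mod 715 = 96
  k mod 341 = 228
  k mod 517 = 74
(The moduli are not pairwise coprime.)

gcd(715, 341) = 11 and 11 | (228 − 96), so the pair is consistent; merging gives k ≡ 2956 (mod 22165), where 22165 = lcm(715, 341).
gcd(22165, 517) = 11 and 11 | (74 − 2956), so the pair is consistent; merging gives k ≡ 623576 (mod 1041755), where 1041755 = lcm(22165, 517).
The solution is unique modulo lcm(715, 341, 517) = 1041755.

623576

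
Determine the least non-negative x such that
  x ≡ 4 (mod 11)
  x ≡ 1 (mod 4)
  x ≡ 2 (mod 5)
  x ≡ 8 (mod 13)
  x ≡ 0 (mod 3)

Combine the congruences pairwise.
From x ≡ 4 (mod 11) write x = 4 + 11t. Substituting into x ≡ 1 (mod 4) gives 11t ≡ 1 (mod 4), and since 3⁻¹ ≡ 3 (mod 4), t ≡ 3. Hence x ≡ 4 + 11·3 = 37 (mod 44).
From x ≡ 37 (mod 44) write x = 37 + 44t. Substituting into x ≡ 2 (mod 5) gives 44t ≡ 0 (mod 5), and since 4⁻¹ ≡ 4 (mod 5), t ≡ 0. Hence x ≡ 37 + 44·0 = 37 (mod 220).
From x ≡ 37 (mod 220) write x = 37 + 220t. Substituting into x ≡ 8 (mod 13) gives 220t ≡ 10 (mod 13), and since 12⁻¹ ≡ 12 (mod 13), t ≡ 3. Hence x ≡ 37 + 220·3 = 697 (mod 2860).
From x ≡ 697 (mod 2860) write x = 697 + 2860t. Substituting into x ≡ 0 (mod 3) gives 2860t ≡ 2 (mod 3), and since 1⁻¹ ≡ 1 (mod 3), t ≡ 2. Hence x ≡ 697 + 2860·2 = 6417 (mod 8580).

6417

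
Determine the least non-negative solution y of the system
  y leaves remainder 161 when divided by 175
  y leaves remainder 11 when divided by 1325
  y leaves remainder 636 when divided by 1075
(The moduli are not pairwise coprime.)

Combine the congruences pairwise.
gcd(175, 1325) = 25 and 25 | (11 − 161), so the pair is consistent; merging gives y ≡ 6636 (mod 9275), where 9275 = lcm(175, 1325).
gcd(9275, 1075) = 25 and 25 | (636 − 6636), so the pair is consistent; merging gives y ≡ 145761 (mod 398825), where 398825 = lcm(9275, 1075).
The solution is unique modulo lcm(175, 1325, 1075) = 398825.

145761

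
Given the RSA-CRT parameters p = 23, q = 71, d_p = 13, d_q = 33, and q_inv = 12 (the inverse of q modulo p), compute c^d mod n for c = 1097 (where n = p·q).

m₁ = c^(d_p) mod p: c ≡ 16 (mod 23), and 16^13 mod 23 = 3.
m₂ = c^(d_q) mod q: c ≡ 32 (mod 71), and 32^33 mod 71 = 45.
h = q_inv·(m₁ − m₂) mod p = 12·(3 − 45) mod 23 = 2.
m = m₂ + h·q = 45 + 2·71 = 187.

187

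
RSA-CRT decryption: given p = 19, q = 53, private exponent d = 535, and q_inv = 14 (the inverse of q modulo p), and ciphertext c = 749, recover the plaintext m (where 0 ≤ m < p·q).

958

d_p = d mod (p−1) = 535 mod 18 = 13; d_q = d mod (q−1) = 15.
m₁ = c^(d_p) mod p: c ≡ 8 (mod 19), and 8^13 mod 19 = 8.
m₂ = c^(d_q) mod q: c ≡ 7 (mod 53), and 7^15 mod 53 = 4.
h = q_inv·(m₁ − m₂) mod p = 14·(8 − 4) mod 19 = 18.
m = m₂ + h·q = 4 + 18·53 = 958.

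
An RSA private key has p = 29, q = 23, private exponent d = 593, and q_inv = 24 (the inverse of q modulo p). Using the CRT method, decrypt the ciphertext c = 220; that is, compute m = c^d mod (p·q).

d_p = d mod (p−1) = 593 mod 28 = 5; d_q = d mod (q−1) = 21.
m₁ = c^(d_p) mod p: c ≡ 17 (mod 29), and 17^5 mod 29 = 17.
m₂ = c^(d_q) mod q: c ≡ 13 (mod 23), and 13^21 mod 23 = 16.
h = q_inv·(m₁ − m₂) mod p = 24·(17 − 16) mod 29 = 24.
m = m₂ + h·q = 16 + 24·23 = 568.

568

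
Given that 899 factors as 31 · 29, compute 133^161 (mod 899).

510

Mod 31: 133 ≡ 9; by Fermat, exponent reduces to 161 mod 30 = 11; 9^11 ≡ 14 (mod 31).
Mod 29: 133 ≡ 17; by Fermat, exponent reduces to 161 mod 28 = 21; 17^21 ≡ 17 (mod 29).
Combine by CRT: x ≡ 14 (mod 31), x ≡ 17 (mod 29) ⇒ x ≡ 510 (mod 899).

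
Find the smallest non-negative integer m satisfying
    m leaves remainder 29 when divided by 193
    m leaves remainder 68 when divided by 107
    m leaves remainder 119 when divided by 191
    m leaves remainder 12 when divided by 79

The moduli are pairwise coprime; N = 193·107·191·79 = 311602939.
N/193 = 1614523; 1614523 ≡ 78 (mod 193); 78·146 ≡ 1, so inverse 146.
N/107 = 2912177; 2912177 ≡ 65 (mod 107); 65·28 ≡ 1, so inverse 28.
N/191 = 1631429; 1631429 ≡ 98 (mod 191); 98·115 ≡ 1, so inverse 115.
N/79 = 3944341; 3944341 ≡ 29 (mod 79); 29·30 ≡ 1, so inverse 30.
m ≡ 29·1614523·146 + 68·2912177·28 + 119·1631429·115 + 12·3944341·30 = 36126744015.
36126744015 mod 311602939 = 292406030.

292406030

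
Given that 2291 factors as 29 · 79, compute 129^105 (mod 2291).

Mod 29: 129 ≡ 13; by Fermat, exponent reduces to 105 mod 28 = 21; 13^21 ≡ 28 (mod 29).
Mod 79: 129 ≡ 50; by Fermat, exponent reduces to 105 mod 78 = 27; 50^27 ≡ 64 (mod 79).
Combine by CRT: x ≡ 28 (mod 29), x ≡ 64 (mod 79) ⇒ x ≡ 1565 (mod 2291).

1565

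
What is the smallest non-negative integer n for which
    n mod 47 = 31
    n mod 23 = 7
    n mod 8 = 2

The moduli are pairwise coprime; M = 47·23·8 = 8648.
M/47 = 184; 184 ≡ 43 (mod 47); 43·35 ≡ 1, so inverse 35.
M/23 = 376; 376 ≡ 8 (mod 23); 8·3 ≡ 1, so inverse 3.
M/8 = 1081; 1081 ≡ 1 (mod 8), inverse 1.
n ≡ 31·184·35 + 7·376·3 + 2·1081·1 = 209698.
209698 mod 8648 = 2146.

2146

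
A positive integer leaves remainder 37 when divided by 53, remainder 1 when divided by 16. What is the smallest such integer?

673

From x ≡ 37 (mod 53) write x = 37 + 53t. Substituting into x ≡ 1 (mod 16) gives 53t ≡ 12 (mod 16), and since 5⁻¹ ≡ 13 (mod 16), t ≡ 12. Hence x ≡ 37 + 53·12 = 673 (mod 848).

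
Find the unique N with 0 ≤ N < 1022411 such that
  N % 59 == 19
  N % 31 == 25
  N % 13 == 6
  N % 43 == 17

980245

From N ≡ 19 (mod 59) write N = 19 + 59t. Substituting into N ≡ 25 (mod 31) gives 59t ≡ 6 (mod 31), and since 28⁻¹ ≡ 10 (mod 31), t ≡ 29. Hence N ≡ 19 + 59·29 = 1730 (mod 1829).
From N ≡ 1730 (mod 1829) write N = 1730 + 1829t. Substituting into N ≡ 6 (mod 13) gives 1829t ≡ 5 (mod 13), and since 9⁻¹ ≡ 3 (mod 13), t ≡ 2. Hence N ≡ 1730 + 1829·2 = 5388 (mod 23777).
From N ≡ 5388 (mod 23777) write N = 5388 + 23777t. Substituting into N ≡ 17 (mod 43) gives 23777t ≡ 4 (mod 43), and since 41⁻¹ ≡ 21 (mod 43), t ≡ 41. Hence N ≡ 5388 + 23777·41 = 980245 (mod 1022411).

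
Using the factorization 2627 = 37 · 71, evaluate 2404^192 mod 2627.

1925

Mod 37: 2404 ≡ 36; by Fermat, exponent reduces to 192 mod 36 = 12; 36^12 ≡ 1 (mod 37).
Mod 71: 2404 ≡ 61; by Fermat, exponent reduces to 192 mod 70 = 52; 61^52 ≡ 8 (mod 71).
Combine by CRT: x ≡ 1 (mod 37), x ≡ 8 (mod 71) ⇒ x ≡ 1925 (mod 2627).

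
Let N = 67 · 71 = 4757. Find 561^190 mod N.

Mod 67: 561 ≡ 25; by Fermat, exponent reduces to 190 mod 66 = 58; 25^58 ≡ 14 (mod 67).
Mod 71: 561 ≡ 64; by Fermat, exponent reduces to 190 mod 70 = 50; 64^50 ≡ 48 (mod 71).
Combine by CRT: x ≡ 14 (mod 67), x ≡ 48 (mod 71) ⇒ x ≡ 1823 (mod 4757).

1823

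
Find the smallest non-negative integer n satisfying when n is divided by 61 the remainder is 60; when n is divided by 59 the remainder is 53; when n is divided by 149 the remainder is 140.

325556

The moduli are pairwise coprime; M = 61·59·149 = 536251.
M/61 = 8791; 8791 ≡ 7 (mod 61); 7·35 ≡ 1, so inverse 35.
M/59 = 9089; 9089 ≡ 3 (mod 59); 3·20 ≡ 1, so inverse 20.
M/149 = 3599; 3599 ≡ 23 (mod 149); 23·13 ≡ 1, so inverse 13.
n ≡ 60·8791·35 + 53·9089·20 + 140·3599·13 = 34645620.
34645620 mod 536251 = 325556.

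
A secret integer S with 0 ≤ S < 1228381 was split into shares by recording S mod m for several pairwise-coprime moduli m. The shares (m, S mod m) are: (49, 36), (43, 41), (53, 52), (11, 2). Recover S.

963327

The moduli are pairwise coprime; N = 49·43·53·11 = 1228381.
N/49 = 25069; 25069 ≡ 30 (mod 49); 30·18 ≡ 1, so inverse 18.
N/43 = 28567; 28567 ≡ 15 (mod 43); 15·23 ≡ 1, so inverse 23.
N/53 = 23177; 23177 ≡ 16 (mod 53); 16·10 ≡ 1, so inverse 10.
N/11 = 111671; 111671 ≡ 10 (mod 11); 10·10 ≡ 1, so inverse 10.
S ≡ 36·25069·18 + 41·28567·23 + 52·23177·10 + 2·111671·10 = 57468853.
57468853 mod 1228381 = 963327.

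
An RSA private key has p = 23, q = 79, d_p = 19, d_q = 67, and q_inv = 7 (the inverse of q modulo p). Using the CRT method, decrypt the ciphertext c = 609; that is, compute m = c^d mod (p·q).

m₁ = c^(d_p) mod p: c ≡ 11 (mod 23), and 11^19 mod 23 = 15.
m₂ = c^(d_q) mod q: c ≡ 56 (mod 79), and 56^67 mod 79 = 56.
h = q_inv·(m₁ − m₂) mod p = 7·(15 − 56) mod 23 = 12.
m = m₂ + h·q = 56 + 12·79 = 1004.

1004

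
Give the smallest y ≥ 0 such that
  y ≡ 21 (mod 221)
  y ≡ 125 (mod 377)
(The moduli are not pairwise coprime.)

gcd(221, 377) = 13 and 13 | (125 − 21), so the pair is consistent; merging gives y ≡ 2010 (mod 6409), where 6409 = lcm(221, 377).
The solution is unique modulo lcm(221, 377) = 6409.

2010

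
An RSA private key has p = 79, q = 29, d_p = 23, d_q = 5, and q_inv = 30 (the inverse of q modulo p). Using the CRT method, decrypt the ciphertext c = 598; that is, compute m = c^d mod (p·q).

m₁ = c^(d_p) mod p: c ≡ 45 (mod 79), and 45^23 mod 79 = 11.
m₂ = c^(d_q) mod q: c ≡ 18 (mod 29), and 18^5 mod 29 = 15.
h = q_inv·(m₁ − m₂) mod p = 30·(11 − 15) mod 79 = 38.
m = m₂ + h·q = 15 + 38·29 = 1117.

1117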